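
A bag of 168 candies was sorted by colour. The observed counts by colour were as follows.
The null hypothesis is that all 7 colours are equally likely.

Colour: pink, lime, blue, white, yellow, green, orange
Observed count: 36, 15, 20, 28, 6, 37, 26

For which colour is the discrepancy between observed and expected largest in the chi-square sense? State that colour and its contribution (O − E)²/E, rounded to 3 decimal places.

Under H₀ each category has probability 1/7, so each expected count is 168/7 = 24.
pink: (36 − 24)²/24 = 144/24 = 6.0000
lime: (15 − 24)²/24 = 81/24 = 3.3750
blue: (20 − 24)²/24 = 16/24 = 0.6667
white: (28 − 24)²/24 = 16/24 = 0.6667
yellow: (6 − 24)²/24 = 324/24 = 13.5000
green: (37 − 24)²/24 = 169/24 = 7.0417
orange: (26 − 24)²/24 = 4/24 = 0.1667
The largest term is for yellow: 13.500.

yellow, 13.500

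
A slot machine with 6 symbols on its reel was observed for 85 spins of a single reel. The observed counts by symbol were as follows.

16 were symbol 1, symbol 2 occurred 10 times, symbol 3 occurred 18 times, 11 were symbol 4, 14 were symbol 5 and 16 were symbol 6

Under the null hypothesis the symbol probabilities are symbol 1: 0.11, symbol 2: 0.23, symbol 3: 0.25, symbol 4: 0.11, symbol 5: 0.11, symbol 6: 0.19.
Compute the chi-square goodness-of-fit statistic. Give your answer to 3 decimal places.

12.497

Expected counts E_i = n·p_i: 85×0.11 = 9.35, 85×0.23 = 19.55, 85×0.25 = 21.25, 85×0.11 = 9.35, 85×0.11 = 9.35, 85×0.19 = 16.15.
symbol 1: (16 − 9.35)²/9.35 = 44.2225/9.35 = 4.7297
symbol 2: (10 − 19.55)²/19.55 = 91.2025/19.55 = 4.6651
symbol 3: (18 − 21.25)²/21.25 = 10.5625/21.25 = 0.4971
symbol 4: (11 − 9.35)²/9.35 = 2.7225/9.35 = 0.2912
symbol 5: (14 − 9.35)²/9.35 = 21.6225/9.35 = 2.3126
symbol 6: (16 − 16.15)²/16.15 = 0.0225/16.15 = 0.0014
Sum = 12.497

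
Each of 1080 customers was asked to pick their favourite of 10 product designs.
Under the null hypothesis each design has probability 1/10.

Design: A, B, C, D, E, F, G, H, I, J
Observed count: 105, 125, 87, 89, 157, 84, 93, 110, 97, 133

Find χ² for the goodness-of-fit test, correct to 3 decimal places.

46.778

Under H₀ each category has probability 1/10, so each expected count is 1080/10 = 108.
χ² = (105−108)²/108 + (125−108)²/108 + (87−108)²/108 + (89−108)²/108 + (157−108)²/108 + (84−108)²/108 + (93−108)²/108 + (110−108)²/108 + (97−108)²/108 + (133−108)²/108
   = 0.0833 + 2.6759 + 4.0833 + 3.3426 + 22.2315 + 5.3333 + 2.0833 + 0.0370 + 1.1204 + 5.7870
Sum = 46.778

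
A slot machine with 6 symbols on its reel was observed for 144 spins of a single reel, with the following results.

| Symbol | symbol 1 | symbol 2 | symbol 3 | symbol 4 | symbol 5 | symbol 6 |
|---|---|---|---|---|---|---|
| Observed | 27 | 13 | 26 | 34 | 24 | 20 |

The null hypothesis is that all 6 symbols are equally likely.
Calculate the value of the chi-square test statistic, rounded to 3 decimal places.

10.417

Under H₀ each category has probability 1/6, so each expected count is 144/6 = 24.
χ² = (27−24)²/24 + (13−24)²/24 + (26−24)²/24 + (34−24)²/24 + (24−24)²/24 + (20−24)²/24
   = 0.3750 + 5.0417 + 0.1667 + 4.1667 + 0.0000 + 0.6667
Sum = 10.417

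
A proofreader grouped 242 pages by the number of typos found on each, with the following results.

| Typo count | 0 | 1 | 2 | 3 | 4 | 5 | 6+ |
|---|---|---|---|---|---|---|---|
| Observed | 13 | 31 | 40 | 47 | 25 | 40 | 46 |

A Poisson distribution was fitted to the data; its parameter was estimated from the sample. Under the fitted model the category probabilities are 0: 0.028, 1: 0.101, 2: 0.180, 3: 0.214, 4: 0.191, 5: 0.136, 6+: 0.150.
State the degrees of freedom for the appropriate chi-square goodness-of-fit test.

5

There are k = 7 categories and 1 parameter estimated from the data, so df = 7 − 1 − 1 = 5.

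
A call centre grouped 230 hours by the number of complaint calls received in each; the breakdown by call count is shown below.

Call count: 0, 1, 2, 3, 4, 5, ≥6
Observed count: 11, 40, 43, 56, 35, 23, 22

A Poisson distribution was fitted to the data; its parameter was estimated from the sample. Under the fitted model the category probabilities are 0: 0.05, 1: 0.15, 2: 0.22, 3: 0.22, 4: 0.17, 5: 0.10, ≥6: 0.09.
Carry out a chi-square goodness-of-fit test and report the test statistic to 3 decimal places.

3.128

Expected counts E_i = n·p_i: 230×0.05 = 11.5, 230×0.15 = 34.5, 230×0.22 = 50.6, 230×0.22 = 50.6, 230×0.17 = 39.1, 230×0.10 = 23, 230×0.09 = 20.7.
χ² = (11−11.5)²/11.5 + (40−34.5)²/34.5 + (43−50.6)²/50.6 + (56−50.6)²/50.6 + (35−39.1)²/39.1 + (23−23)²/23 + (22−20.7)²/20.7
   = 0.0217 + 0.8768 + 1.1415 + 0.5763 + 0.4299 + 0.0000 + 0.0816
Sum = 3.128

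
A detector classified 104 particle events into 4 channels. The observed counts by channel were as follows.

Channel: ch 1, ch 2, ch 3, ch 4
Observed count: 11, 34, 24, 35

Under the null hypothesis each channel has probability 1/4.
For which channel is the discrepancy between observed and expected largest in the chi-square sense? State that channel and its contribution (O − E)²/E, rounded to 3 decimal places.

Expected count for each of the 4 categories: 104/4 = 26.
ch 1: (11 − 26)²/26 = 225/26 = 8.6538
ch 2: (34 − 26)²/26 = 64/26 = 2.4615
ch 3: (24 − 26)²/26 = 4/26 = 0.1538
ch 4: (35 − 26)²/26 = 81/26 = 3.1154
The largest term is for ch 1: 8.654.

ch 1, 8.654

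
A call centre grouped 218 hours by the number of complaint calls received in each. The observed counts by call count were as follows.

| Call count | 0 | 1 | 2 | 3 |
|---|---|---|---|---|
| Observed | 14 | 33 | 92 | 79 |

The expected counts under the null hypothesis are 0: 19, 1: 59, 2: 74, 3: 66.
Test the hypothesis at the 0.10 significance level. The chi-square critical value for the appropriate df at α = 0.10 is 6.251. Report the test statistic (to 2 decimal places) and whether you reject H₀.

19.71; reject

0: (14 − 19)²/19 = 25/19 = 1.316
1: (33 − 59)²/59 = 676/59 = 11.458
2: (92 − 74)²/74 = 324/74 = 4.378
3: (79 − 66)²/66 = 169/66 = 2.561
Sum = 19.71
df = 3. Since 19.71 > 6.251, we reject H₀.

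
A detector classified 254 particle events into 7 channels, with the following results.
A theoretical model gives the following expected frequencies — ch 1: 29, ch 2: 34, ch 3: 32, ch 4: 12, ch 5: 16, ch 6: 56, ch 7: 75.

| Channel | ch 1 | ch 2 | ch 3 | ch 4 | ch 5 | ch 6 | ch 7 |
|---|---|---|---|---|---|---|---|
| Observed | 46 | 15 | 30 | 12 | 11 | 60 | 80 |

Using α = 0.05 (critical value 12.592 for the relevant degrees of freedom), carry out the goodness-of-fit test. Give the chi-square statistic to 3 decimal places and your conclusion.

ch 1: (46 − 29)²/29 = 289/29 = 9.9655
ch 2: (15 − 34)²/34 = 361/34 = 10.6176
ch 3: (30 − 32)²/32 = 4/32 = 0.1250
ch 4: (12 − 12)²/12 = 0/12 = 0.0000
ch 5: (11 − 16)²/16 = 25/16 = 1.5625
ch 6: (60 − 56)²/56 = 16/56 = 0.2857
ch 7: (80 − 75)²/75 = 25/75 = 0.3333
Sum = 22.890
df = 6. Since 22.890 > 12.592, we reject H₀.

22.890; reject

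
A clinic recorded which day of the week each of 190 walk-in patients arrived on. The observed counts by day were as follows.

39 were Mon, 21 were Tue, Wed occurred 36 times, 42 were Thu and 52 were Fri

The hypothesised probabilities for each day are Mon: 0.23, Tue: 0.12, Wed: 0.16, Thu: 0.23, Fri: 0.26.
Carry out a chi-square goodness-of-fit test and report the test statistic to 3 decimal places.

Expected counts E_i = n·p_i: 190×0.23 = 43.7, 190×0.12 = 22.8, 190×0.16 = 30.4, 190×0.23 = 43.7, 190×0.26 = 49.4.
cat         O        E   (O−E)²/E
Mon        39     43.7     0.5055
Tue        21     22.8     0.1421
Wed        36     30.4     1.0316
Thu        42     43.7     0.0661
Fri        52     49.4     0.1368
Sum = 1.882

1.882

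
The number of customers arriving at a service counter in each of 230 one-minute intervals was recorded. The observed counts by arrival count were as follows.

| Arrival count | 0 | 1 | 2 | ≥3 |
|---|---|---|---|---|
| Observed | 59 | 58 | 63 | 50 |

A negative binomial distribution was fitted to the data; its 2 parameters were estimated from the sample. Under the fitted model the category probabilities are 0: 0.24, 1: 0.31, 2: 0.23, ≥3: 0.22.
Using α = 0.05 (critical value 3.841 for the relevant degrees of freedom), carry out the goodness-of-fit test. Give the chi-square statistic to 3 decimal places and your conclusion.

4.678; reject

Expected counts E_i = n·p_i: 230×0.24 = 55.2, 230×0.31 = 71.3, 230×0.23 = 52.9, 230×0.22 = 50.6.
χ² = (59−55.2)²/55.2 + (58−71.3)²/71.3 + (63−52.9)²/52.9 + (50−50.6)²/50.6
   = 0.2616 + 2.4809 + 1.9284 + 0.0071
Sum = 4.678
df = 1. Since 4.678 > 3.841, we reject H₀.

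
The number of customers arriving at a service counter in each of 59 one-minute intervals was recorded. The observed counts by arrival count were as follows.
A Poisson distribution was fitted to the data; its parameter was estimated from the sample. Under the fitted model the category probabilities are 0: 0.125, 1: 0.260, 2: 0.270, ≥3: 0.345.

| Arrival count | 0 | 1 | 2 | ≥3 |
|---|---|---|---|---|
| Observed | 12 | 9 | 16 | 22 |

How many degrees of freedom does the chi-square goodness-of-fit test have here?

There are k = 4 categories and 1 parameter estimated from the data, so df = 4 − 1 − 1 = 2.

2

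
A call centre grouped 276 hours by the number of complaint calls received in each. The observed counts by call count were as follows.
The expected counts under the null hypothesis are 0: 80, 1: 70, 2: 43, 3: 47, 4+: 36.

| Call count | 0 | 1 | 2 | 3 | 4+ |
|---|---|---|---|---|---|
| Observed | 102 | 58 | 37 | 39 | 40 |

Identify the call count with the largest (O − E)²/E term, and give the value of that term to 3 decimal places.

cat         O        E   (O−E)²/E
0         102       80     6.0500
1          58       70     2.0571
2          37       43     0.8372
3          39       47     1.3617
4+         40       36     0.4444
The largest term is for 0: 6.050.

0, 6.050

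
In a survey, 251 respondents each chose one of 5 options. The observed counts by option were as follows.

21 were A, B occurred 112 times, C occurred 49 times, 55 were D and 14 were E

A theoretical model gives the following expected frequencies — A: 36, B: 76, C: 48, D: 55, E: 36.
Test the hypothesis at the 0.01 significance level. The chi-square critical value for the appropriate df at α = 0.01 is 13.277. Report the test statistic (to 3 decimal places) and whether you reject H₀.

χ² = (21−36)²/36 + (112−76)²/76 + (49−48)²/48 + (55−55)²/55 + (14−36)²/36
   = 6.2500 + 17.0526 + 0.0208 + 0.0000 + 13.4444
Sum = 36.768
df = 4. Since 36.768 > 13.277, we reject H₀.

36.768; reject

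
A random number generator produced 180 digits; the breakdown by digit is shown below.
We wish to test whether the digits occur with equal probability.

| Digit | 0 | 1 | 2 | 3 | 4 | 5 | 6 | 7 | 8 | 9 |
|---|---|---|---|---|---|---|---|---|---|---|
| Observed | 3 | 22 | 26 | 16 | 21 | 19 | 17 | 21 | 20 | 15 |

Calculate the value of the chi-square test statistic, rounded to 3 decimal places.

Under H₀ each category has probability 1/10, so each expected count is 180/10 = 18.
0: (3 − 18)²/18 = 225/18 = 12.5000
1: (22 − 18)²/18 = 16/18 = 0.8889
2: (26 − 18)²/18 = 64/18 = 3.5556
3: (16 − 18)²/18 = 4/18 = 0.2222
4: (21 − 18)²/18 = 9/18 = 0.5000
5: (19 − 18)²/18 = 1/18 = 0.0556
6: (17 − 18)²/18 = 1/18 = 0.0556
7: (21 − 18)²/18 = 9/18 = 0.5000
8: (20 − 18)²/18 = 4/18 = 0.2222
9: (15 − 18)²/18 = 9/18 = 0.5000
Sum = 19.000

19.000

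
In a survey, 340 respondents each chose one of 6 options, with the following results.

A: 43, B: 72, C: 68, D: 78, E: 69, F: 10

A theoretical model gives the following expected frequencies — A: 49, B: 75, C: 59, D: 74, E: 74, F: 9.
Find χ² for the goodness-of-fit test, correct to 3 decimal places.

2.893

χ² = (43−49)²/49 + (72−75)²/75 + (68−59)²/59 + (78−74)²/74 + (69−74)²/74 + (10−9)²/9
   = 0.7347 + 0.1200 + 1.3729 + 0.2162 + 0.3378 + 0.1111
Sum = 2.893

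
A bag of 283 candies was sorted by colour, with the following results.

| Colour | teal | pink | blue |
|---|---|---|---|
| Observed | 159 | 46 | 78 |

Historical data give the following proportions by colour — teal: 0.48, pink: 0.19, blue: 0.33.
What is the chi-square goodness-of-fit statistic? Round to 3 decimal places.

7.608

Expected counts E_i = n·p_i: 283×0.48 = 135.84, 283×0.19 = 53.77, 283×0.33 = 93.39.
teal: (159 − 135.84)²/135.84 = 536.3856/135.84 = 3.9487
pink: (46 − 53.77)²/53.77 = 60.3729/53.77 = 1.1228
blue: (78 − 93.39)²/93.39 = 236.8521/93.39 = 2.5362
Sum = 7.608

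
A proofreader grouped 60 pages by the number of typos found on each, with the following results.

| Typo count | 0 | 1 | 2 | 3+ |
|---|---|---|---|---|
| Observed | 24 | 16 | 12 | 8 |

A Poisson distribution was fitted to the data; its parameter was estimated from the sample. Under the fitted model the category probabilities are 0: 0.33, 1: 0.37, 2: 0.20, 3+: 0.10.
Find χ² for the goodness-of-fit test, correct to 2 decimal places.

Expected counts E_i = n·p_i: 60×0.33 = 19.8, 60×0.37 = 22.2, 60×0.20 = 12, 60×0.10 = 6.
cat         O        E   (O−E)²/E
0          24     19.8      0.891
1          16     22.2      1.732
2          12       12      0.000
3+          8        6      0.667
Sum = 3.29

3.29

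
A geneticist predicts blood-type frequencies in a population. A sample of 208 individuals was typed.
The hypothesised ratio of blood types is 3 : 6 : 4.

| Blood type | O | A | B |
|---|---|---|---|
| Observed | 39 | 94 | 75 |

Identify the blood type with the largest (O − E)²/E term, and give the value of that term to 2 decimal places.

B, 1.89

Ratio total = 13. Expected counts: 208×3/13 = 48, 208×6/13 = 96, 208×4/13 = 64.
O: (39 − 48)²/48 = 81/48 = 1.688
A: (94 − 96)²/96 = 4/96 = 0.042
B: (75 − 64)²/64 = 121/64 = 1.891
The largest term is for B: 1.89.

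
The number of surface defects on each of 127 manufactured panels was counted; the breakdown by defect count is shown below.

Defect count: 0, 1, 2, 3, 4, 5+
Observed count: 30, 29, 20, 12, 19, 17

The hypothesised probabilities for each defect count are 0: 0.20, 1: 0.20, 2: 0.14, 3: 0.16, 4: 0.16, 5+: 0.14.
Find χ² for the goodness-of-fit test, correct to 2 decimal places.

Expected counts E_i = n·p_i: 127×0.20 = 25.4, 127×0.20 = 25.4, 127×0.14 = 17.78, 127×0.16 = 20.32, 127×0.16 = 20.32, 127×0.14 = 17.78.
χ² = (30−25.4)²/25.4 + (29−25.4)²/25.4 + (20−17.78)²/17.78 + (12−20.32)²/20.32 + (19−20.32)²/20.32 + (17−17.78)²/17.78
   = 0.833 + 0.510 + 0.277 + 3.407 + 0.086 + 0.034
Sum = 5.15

5.15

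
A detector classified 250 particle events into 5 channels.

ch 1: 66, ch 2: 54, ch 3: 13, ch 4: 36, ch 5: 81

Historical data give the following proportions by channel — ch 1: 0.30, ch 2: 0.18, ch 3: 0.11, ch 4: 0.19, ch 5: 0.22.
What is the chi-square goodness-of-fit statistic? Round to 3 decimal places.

25.601

Expected counts E_i = n·p_i: 250×0.30 = 75, 250×0.18 = 45, 250×0.11 = 27.5, 250×0.19 = 47.5, 250×0.22 = 55.
χ² = (66−75)²/75 + (54−45)²/45 + (13−27.5)²/27.5 + (36−47.5)²/47.5 + (81−55)²/55
   = 1.0800 + 1.8000 + 7.6455 + 2.7842 + 12.2909
Sum = 25.601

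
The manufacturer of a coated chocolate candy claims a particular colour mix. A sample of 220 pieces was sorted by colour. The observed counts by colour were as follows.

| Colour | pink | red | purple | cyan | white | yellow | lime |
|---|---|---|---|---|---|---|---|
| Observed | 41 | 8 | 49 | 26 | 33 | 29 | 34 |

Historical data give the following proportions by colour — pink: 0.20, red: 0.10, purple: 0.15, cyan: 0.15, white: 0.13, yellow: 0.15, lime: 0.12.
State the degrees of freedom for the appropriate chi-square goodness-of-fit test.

There are k = 7 categories and no parameters were estimated from the data, so df = 7 − 1 = 6.

6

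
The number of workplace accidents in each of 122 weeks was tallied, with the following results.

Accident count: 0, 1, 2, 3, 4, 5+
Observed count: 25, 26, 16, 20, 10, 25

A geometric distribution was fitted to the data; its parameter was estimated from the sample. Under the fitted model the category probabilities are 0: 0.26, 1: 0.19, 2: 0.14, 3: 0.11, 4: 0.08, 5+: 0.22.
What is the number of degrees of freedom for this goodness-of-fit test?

4

There are k = 6 categories and 1 parameter estimated from the data, so df = 6 − 1 − 1 = 4.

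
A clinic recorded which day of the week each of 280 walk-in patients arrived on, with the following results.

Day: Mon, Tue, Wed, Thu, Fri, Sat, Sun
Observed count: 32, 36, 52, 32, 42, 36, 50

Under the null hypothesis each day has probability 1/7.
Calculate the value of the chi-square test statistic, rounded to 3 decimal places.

10.200

Expected count for each of the 7 categories: 280/7 = 40.
Mon: (32 − 40)²/40 = 64/40 = 1.6000
Tue: (36 − 40)²/40 = 16/40 = 0.4000
Wed: (52 − 40)²/40 = 144/40 = 3.6000
Thu: (32 − 40)²/40 = 64/40 = 1.6000
Fri: (42 − 40)²/40 = 4/40 = 0.1000
Sat: (36 − 40)²/40 = 16/40 = 0.4000
Sun: (50 − 40)²/40 = 100/40 = 2.5000
Sum = 10.200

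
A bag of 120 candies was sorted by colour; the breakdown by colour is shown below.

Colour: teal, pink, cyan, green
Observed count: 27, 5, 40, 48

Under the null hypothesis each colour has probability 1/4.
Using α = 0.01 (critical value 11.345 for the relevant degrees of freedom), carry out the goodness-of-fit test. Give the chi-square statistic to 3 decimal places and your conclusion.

35.267; reject

Under H₀ each category has probability 1/4, so each expected count is 120/4 = 30.
χ² = (27−30)²/30 + (5−30)²/30 + (40−30)²/30 + (48−30)²/30
   = 0.3000 + 20.8333 + 3.3333 + 10.8000
Sum = 35.267
df = 3. Since 35.267 > 11.345, we reject H₀.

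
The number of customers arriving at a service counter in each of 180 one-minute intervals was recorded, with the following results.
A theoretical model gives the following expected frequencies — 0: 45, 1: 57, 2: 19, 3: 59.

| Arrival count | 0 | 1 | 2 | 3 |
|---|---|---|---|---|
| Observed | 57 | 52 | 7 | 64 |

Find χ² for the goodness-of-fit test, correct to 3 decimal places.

0: (57 − 45)²/45 = 144/45 = 3.2000
1: (52 − 57)²/57 = 25/57 = 0.4386
2: (7 − 19)²/19 = 144/19 = 7.5789
3: (64 − 59)²/59 = 25/59 = 0.4237
Sum = 11.641

11.641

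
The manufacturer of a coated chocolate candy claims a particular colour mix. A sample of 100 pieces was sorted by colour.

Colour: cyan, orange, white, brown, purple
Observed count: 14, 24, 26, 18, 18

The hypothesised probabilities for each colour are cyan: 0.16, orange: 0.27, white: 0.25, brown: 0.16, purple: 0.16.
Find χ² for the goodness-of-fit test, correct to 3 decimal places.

Expected counts E_i = n·p_i: 100×0.16 = 16, 100×0.27 = 27, 100×0.25 = 25, 100×0.16 = 16, 100×0.16 = 16.
χ² = (14−16)²/16 + (24−27)²/27 + (26−25)²/25 + (18−16)²/16 + (18−16)²/16
   = 0.2500 + 0.3333 + 0.0400 + 0.2500 + 0.2500
Sum = 1.123

1.123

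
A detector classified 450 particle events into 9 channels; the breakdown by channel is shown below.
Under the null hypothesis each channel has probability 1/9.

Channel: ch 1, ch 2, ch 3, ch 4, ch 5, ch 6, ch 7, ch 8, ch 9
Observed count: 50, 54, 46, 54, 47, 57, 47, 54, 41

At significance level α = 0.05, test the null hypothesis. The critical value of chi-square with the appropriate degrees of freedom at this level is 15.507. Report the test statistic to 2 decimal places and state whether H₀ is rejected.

Under H₀ each category has probability 1/9, so each expected count is 450/9 = 50.
cat         O        E   (O−E)²/E
ch 1       50       50      0.000
ch 2       54       50      0.320
ch 3       46       50      0.320
ch 4       54       50      0.320
ch 5       47       50      0.180
ch 6       57       50      0.980
ch 7       47       50      0.180
ch 8       54       50      0.320
ch 9       41       50      1.620
Sum = 4.24
df = 8. Since 4.24 < 15.507, we do not reject H₀.

4.24; do not reject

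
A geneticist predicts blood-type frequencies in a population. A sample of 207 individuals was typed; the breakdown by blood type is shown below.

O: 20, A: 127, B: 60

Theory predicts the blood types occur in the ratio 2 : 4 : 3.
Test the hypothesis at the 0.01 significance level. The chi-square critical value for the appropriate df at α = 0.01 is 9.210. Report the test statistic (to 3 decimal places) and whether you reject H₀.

29.185; reject

Ratio total = 9. Expected counts: 207×2/9 = 46, 207×4/9 = 92, 207×3/9 = 69.
cat         O        E   (O−E)²/E
O          20       46    14.6957
A         127       92    13.3152
B          60       69     1.1739
Sum = 29.185
df = 2. Since 29.185 > 9.210, we reject H₀.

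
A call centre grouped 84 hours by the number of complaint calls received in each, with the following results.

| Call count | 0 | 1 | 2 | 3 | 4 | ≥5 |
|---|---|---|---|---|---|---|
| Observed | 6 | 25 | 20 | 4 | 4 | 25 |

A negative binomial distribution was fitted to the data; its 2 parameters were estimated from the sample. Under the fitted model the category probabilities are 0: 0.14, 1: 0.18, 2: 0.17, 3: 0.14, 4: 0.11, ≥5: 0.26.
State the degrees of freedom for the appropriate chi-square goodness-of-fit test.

There are k = 6 categories and 2 parameters estimated from the data, so df = 6 − 1 − 2 = 3.

3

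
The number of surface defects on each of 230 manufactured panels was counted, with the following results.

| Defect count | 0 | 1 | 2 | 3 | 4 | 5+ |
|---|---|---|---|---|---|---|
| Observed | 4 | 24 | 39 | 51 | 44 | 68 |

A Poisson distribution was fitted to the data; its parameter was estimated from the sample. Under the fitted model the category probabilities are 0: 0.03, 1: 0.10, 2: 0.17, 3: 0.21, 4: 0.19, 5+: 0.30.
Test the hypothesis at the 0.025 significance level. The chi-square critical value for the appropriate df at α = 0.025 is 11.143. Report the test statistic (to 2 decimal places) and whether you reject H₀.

Expected counts E_i = n·p_i: 230×0.03 = 6.9, 230×0.10 = 23, 230×0.17 = 39.1, 230×0.21 = 48.3, 230×0.19 = 43.7, 230×0.30 = 69.
cat         O        E   (O−E)²/E
0           4      6.9      1.219
1          24       23      0.043
2          39     39.1      0.000
3          51     48.3      0.151
4          44     43.7      0.002
5+         68       69      0.014
Sum = 1.43
df = 4. Since 1.43 < 11.143, we do not reject H₀.

1.43; do not reject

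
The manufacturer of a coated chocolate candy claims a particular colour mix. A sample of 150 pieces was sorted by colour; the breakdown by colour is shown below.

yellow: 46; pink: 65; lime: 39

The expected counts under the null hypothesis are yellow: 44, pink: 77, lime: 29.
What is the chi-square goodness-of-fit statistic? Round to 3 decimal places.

5.409

cat         O        E   (O−E)²/E
yellow     46       44     0.0909
pink       65       77     1.8701
lime       39       29     3.4483
Sum = 5.409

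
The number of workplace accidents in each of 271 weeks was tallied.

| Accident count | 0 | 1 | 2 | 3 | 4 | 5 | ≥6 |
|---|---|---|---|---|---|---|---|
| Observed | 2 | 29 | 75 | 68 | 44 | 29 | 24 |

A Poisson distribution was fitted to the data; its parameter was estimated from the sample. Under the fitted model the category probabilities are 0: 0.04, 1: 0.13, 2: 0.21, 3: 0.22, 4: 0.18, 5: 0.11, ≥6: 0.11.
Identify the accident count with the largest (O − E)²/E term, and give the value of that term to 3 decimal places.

0, 7.209

Expected counts E_i = n·p_i: 271×0.04 = 10.84, 271×0.13 = 35.23, 271×0.21 = 56.91, 271×0.22 = 59.62, 271×0.18 = 48.78, 271×0.11 = 29.81, 271×0.11 = 29.81.
0: (2 − 10.84)²/10.84 = 78.1456/10.84 = 7.2090
1: (29 − 35.23)²/35.23 = 38.8129/35.23 = 1.1017
2: (75 − 56.91)²/56.91 = 327.2481/56.91 = 5.7503
3: (68 − 59.62)²/59.62 = 70.2244/59.62 = 1.1779
4: (44 − 48.78)²/48.78 = 22.8484/48.78 = 0.4684
5: (29 − 29.81)²/29.81 = 0.6561/29.81 = 0.0220
≥6: (24 − 29.81)²/29.81 = 33.7561/29.81 = 1.1324
The largest term is for 0: 7.209.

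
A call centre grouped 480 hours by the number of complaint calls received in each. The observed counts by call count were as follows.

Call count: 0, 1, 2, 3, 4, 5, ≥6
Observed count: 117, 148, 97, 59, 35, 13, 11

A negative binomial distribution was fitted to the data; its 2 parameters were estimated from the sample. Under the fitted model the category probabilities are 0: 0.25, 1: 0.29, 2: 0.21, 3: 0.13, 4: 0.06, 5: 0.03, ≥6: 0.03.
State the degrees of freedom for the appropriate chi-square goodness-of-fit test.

4

There are k = 7 categories and 2 parameters estimated from the data, so df = 7 − 1 − 2 = 4.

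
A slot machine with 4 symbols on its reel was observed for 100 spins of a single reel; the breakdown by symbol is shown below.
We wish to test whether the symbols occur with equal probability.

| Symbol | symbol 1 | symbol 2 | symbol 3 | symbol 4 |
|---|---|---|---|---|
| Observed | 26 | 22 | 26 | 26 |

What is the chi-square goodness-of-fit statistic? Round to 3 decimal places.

0.480

Expected count for each of the 4 categories: 100/4 = 25.
χ² = (26−25)²/25 + (22−25)²/25 + (26−25)²/25 + (26−25)²/25
   = 0.0400 + 0.3600 + 0.0400 + 0.0400
Sum = 0.480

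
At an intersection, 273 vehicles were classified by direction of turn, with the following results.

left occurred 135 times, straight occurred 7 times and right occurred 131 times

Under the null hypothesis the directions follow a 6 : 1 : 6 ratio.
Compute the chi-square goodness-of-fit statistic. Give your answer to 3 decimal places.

Ratio total = 13. Expected counts: 273×6/13 = 126, 273×1/13 = 21, 273×6/13 = 126.
cat           O        E   (O−E)²/E
left        135      126     0.6429
straight      7       21     9.3333
right       131      126     0.1984
Sum = 10.175

10.175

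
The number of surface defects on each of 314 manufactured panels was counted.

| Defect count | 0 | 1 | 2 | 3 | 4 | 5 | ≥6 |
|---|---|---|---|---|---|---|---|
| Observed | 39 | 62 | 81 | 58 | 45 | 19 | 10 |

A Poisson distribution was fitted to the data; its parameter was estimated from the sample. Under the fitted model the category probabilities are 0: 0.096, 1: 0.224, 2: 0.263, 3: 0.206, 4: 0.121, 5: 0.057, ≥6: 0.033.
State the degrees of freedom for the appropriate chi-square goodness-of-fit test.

There are k = 7 categories and 1 parameter estimated from the data, so df = 7 − 1 − 1 = 5.

5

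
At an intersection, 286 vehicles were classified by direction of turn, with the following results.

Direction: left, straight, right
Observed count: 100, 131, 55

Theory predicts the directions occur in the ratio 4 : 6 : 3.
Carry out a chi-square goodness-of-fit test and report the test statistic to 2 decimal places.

Ratio total = 13. Expected counts: 286×4/13 = 88, 286×6/13 = 132, 286×3/13 = 66.
cat           O        E   (O−E)²/E
left        100       88      1.636
straight    131      132      0.008
right        55       66      1.833
Sum = 3.48

3.48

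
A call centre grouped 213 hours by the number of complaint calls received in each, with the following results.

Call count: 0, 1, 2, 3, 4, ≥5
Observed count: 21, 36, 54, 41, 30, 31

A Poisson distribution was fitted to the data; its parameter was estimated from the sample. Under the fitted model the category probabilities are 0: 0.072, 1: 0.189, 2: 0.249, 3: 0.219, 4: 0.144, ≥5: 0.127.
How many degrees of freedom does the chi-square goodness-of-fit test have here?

4

There are k = 6 categories and 1 parameter estimated from the data, so df = 6 − 1 − 1 = 4.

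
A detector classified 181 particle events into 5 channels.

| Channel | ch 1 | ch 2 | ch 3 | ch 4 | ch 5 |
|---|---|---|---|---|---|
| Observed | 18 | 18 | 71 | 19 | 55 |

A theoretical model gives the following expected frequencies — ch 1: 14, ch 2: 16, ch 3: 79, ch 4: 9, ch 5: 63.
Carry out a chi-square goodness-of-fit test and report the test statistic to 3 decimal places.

14.330

ch 1: (18 − 14)²/14 = 16/14 = 1.1429
ch 2: (18 − 16)²/16 = 4/16 = 0.2500
ch 3: (71 − 79)²/79 = 64/79 = 0.8101
ch 4: (19 − 9)²/9 = 100/9 = 11.1111
ch 5: (55 − 63)²/63 = 64/63 = 1.0159
Sum = 14.330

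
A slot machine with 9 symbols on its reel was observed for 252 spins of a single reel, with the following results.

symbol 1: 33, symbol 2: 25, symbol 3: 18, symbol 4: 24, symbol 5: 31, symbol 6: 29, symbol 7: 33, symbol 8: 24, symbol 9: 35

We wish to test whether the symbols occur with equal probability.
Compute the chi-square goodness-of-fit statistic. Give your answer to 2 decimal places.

Under H₀ each category has probability 1/9, so each expected count is 252/9 = 28.
cat           O        E   (O−E)²/E
symbol 1     33       28      0.893
symbol 2     25       28      0.321
symbol 3     18       28      3.571
symbol 4     24       28      0.571
symbol 5     31       28      0.321
symbol 6     29       28      0.036
symbol 7     33       28      0.893
symbol 8     24       28      0.571
symbol 9     35       28      1.750
Sum = 8.93

8.93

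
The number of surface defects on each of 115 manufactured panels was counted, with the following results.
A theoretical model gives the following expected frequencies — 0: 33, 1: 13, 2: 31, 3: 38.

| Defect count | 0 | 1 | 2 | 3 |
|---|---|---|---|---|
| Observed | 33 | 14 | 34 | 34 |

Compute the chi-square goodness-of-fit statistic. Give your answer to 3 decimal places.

0: (33 − 33)²/33 = 0/33 = 0.0000
1: (14 − 13)²/13 = 1/13 = 0.0769
2: (34 − 31)²/31 = 9/31 = 0.2903
3: (34 − 38)²/38 = 16/38 = 0.4211
Sum = 0.788

0.788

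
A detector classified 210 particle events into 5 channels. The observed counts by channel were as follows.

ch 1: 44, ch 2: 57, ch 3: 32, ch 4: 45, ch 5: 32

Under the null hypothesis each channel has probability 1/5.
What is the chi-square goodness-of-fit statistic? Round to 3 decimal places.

10.429

Under H₀ each category has probability 1/5, so each expected count is 210/5 = 42.
cat         O        E   (O−E)²/E
ch 1       44       42     0.0952
ch 2       57       42     5.3571
ch 3       32       42     2.3810
ch 4       45       42     0.2143
ch 5       32       42     2.3810
Sum = 10.429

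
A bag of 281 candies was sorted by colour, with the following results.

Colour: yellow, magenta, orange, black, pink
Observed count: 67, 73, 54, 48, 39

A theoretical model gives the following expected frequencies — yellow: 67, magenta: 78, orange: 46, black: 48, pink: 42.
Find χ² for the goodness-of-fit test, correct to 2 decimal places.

1.93

χ² = (67−67)²/67 + (73−78)²/78 + (54−46)²/46 + (48−48)²/48 + (39−42)²/42
   = 0.000 + 0.321 + 1.391 + 0.000 + 0.214
Sum = 1.93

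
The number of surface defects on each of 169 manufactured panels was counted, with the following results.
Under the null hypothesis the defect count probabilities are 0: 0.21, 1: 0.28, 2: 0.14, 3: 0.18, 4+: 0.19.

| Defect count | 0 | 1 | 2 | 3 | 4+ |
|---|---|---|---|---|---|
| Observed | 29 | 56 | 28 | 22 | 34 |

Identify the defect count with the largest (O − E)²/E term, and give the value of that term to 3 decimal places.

Expected counts E_i = n·p_i: 169×0.21 = 35.49, 169×0.28 = 47.32, 169×0.14 = 23.66, 169×0.18 = 30.42, 169×0.19 = 32.11.
cat         O        E   (O−E)²/E
0          29    35.49     1.1868
1          56    47.32     1.5922
2          28    23.66     0.7961
3          22    30.42     2.3306
4+         34    32.11     0.1112
The largest term is for 3: 2.331.

3, 2.331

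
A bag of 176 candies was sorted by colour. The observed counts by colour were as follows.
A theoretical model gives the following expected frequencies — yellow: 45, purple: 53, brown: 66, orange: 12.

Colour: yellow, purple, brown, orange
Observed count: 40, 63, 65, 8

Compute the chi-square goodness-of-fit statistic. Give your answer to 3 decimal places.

cat         O        E   (O−E)²/E
yellow     40       45     0.5556
purple     63       53     1.8868
brown      65       66     0.0152
orange      8       12     1.3333
Sum = 3.791

3.791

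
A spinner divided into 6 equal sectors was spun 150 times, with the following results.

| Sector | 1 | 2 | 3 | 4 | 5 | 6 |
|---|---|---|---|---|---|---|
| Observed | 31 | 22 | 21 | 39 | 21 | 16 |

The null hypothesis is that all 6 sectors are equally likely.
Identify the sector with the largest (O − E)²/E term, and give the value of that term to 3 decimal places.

4, 7.840

Expected count for each of the 6 categories: 150/6 = 25.
χ² = (31−25)²/25 + (22−25)²/25 + (21−25)²/25 + (39−25)²/25 + (21−25)²/25 + (16−25)²/25
   = 1.4400 + 0.3600 + 0.6400 + 7.8400 + 0.6400 + 3.2400
The largest term is for 4: 7.840.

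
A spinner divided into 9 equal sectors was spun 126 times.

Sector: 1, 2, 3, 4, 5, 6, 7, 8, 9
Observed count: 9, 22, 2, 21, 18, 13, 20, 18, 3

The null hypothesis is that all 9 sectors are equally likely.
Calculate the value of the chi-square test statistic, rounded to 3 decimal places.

33.714

Expected count for each of the 9 categories: 126/9 = 14.
χ² = (9−14)²/14 + (22−14)²/14 + (2−14)²/14 + (21−14)²/14 + (18−14)²/14 + (13−14)²/14 + (20−14)²/14 + (18−14)²/14 + (3−14)²/14
   = 1.7857 + 4.5714 + 10.2857 + 3.5000 + 1.1429 + 0.0714 + 2.5714 + 1.1429 + 8.6429
Sum = 33.714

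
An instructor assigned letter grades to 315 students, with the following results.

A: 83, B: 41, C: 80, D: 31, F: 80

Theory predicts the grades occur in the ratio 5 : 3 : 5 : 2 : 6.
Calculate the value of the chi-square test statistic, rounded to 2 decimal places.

2.69

Ratio total = 21. Expected counts: 315×5/21 = 75, 315×3/21 = 45, 315×5/21 = 75, 315×2/21 = 30, 315×6/21 = 90.
cat         O        E   (O−E)²/E
A          83       75      0.853
B          41       45      0.356
C          80       75      0.333
D          31       30      0.033
F          80       90      1.111
Sum = 2.69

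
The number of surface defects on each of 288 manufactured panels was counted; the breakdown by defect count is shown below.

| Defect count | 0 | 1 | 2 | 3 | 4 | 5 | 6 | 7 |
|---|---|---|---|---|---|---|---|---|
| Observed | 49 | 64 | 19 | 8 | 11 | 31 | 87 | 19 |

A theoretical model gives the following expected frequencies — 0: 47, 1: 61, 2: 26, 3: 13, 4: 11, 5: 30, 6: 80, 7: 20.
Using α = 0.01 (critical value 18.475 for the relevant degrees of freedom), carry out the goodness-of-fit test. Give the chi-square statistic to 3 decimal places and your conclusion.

4.736; do not reject

χ² = (49−47)²/47 + (64−61)²/61 + (19−26)²/26 + (8−13)²/13 + (11−11)²/11 + (31−30)²/30 + (87−80)²/80 + (19−20)²/20
   = 0.0851 + 0.1475 + 1.8846 + 1.9231 + 0.0000 + 0.0333 + 0.6125 + 0.0500
Sum = 4.736
df = 7. Since 4.736 < 18.475, we do not reject H₀.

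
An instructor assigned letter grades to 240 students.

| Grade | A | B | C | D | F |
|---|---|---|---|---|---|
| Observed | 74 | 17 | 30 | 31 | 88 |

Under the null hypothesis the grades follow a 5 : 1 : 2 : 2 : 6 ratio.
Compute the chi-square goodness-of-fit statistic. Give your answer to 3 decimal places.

Ratio total = 16. Expected counts: 240×5/16 = 75, 240×1/16 = 15, 240×2/16 = 30, 240×2/16 = 30, 240×6/16 = 90.
cat         O        E   (O−E)²/E
A          74       75     0.0133
B          17       15     0.2667
C          30       30     0.0000
D          31       30     0.0333
F          88       90     0.0444
Sum = 0.358

0.358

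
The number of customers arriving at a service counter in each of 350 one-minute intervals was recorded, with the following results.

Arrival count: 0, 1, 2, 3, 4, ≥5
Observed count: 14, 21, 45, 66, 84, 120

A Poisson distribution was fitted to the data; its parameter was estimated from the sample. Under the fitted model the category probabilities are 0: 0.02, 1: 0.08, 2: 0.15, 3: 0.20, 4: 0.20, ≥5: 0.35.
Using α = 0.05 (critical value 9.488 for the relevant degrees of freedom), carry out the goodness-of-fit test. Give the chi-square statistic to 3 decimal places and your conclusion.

12.901; reject

Expected counts E_i = n·p_i: 350×0.02 = 7, 350×0.08 = 28, 350×0.15 = 52.5, 350×0.20 = 70, 350×0.20 = 70, 350×0.35 = 122.5.
0: (14 − 7)²/7 = 49/7 = 7.0000
1: (21 − 28)²/28 = 49/28 = 1.7500
2: (45 − 52.5)²/52.5 = 56.25/52.5 = 1.0714
3: (66 − 70)²/70 = 16/70 = 0.2286
4: (84 − 70)²/70 = 196/70 = 2.8000
≥5: (120 − 122.5)²/122.5 = 6.25/122.5 = 0.0510
Sum = 12.901
df = 4. Since 12.901 > 9.488, we reject H₀.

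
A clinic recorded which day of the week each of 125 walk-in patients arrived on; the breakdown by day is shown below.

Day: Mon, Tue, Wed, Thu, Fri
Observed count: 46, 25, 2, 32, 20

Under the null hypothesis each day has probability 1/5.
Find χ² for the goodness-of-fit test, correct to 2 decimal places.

Under H₀ each category has probability 1/5, so each expected count is 125/5 = 25.
Mon: (46 − 25)²/25 = 441/25 = 17.640
Tue: (25 − 25)²/25 = 0/25 = 0.000
Wed: (2 − 25)²/25 = 529/25 = 21.160
Thu: (32 − 25)²/25 = 49/25 = 1.960
Fri: (20 − 25)²/25 = 25/25 = 1.000
Sum = 41.76

41.76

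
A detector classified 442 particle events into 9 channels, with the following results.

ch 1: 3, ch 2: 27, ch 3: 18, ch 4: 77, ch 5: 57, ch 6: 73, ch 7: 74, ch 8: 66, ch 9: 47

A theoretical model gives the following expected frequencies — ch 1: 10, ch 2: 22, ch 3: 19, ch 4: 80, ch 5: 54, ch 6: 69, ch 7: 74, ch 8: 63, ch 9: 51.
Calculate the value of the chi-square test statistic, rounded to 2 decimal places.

7.06

ch 1: (3 − 10)²/10 = 49/10 = 4.900
ch 2: (27 − 22)²/22 = 25/22 = 1.136
ch 3: (18 − 19)²/19 = 1/19 = 0.053
ch 4: (77 − 80)²/80 = 9/80 = 0.113
ch 5: (57 − 54)²/54 = 9/54 = 0.167
ch 6: (73 − 69)²/69 = 16/69 = 0.232
ch 7: (74 − 74)²/74 = 0/74 = 0.000
ch 8: (66 − 63)²/63 = 9/63 = 0.143
ch 9: (47 − 51)²/51 = 16/51 = 0.314
Sum = 7.06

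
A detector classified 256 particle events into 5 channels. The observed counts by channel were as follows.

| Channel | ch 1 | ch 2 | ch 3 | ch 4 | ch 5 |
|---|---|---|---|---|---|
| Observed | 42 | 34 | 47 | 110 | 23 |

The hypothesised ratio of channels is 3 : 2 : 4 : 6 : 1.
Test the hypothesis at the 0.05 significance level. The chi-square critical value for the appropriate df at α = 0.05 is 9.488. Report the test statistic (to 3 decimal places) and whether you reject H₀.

10.495; reject

Ratio total = 16. Expected counts: 256×3/16 = 48, 256×2/16 = 32, 256×4/16 = 64, 256×6/16 = 96, 256×1/16 = 16.
cat         O        E   (O−E)²/E
ch 1       42       48     0.7500
ch 2       34       32     0.1250
ch 3       47       64     4.5156
ch 4      110       96     2.0417
ch 5       23       16     3.0625
Sum = 10.495
df = 4. Since 10.495 > 9.488, we reject H₀.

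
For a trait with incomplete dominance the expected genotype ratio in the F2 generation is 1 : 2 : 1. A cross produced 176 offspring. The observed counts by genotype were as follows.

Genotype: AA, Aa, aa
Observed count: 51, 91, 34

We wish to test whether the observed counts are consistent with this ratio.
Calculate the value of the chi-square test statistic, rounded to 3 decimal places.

3.489

Ratio total = 4. Expected counts: 176×1/4 = 44, 176×2/4 = 88, 176×1/4 = 44.
χ² = (51−44)²/44 + (91−88)²/88 + (34−44)²/44
   = 1.1136 + 0.1023 + 2.2727
Sum = 3.489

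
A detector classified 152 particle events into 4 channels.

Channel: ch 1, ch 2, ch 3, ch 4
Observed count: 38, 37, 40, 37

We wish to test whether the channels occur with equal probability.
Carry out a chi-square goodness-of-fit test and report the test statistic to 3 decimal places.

0.158

Under H₀ each category has probability 1/4, so each expected count is 152/4 = 38.
χ² = (38−38)²/38 + (37−38)²/38 + (40−38)²/38 + (37−38)²/38
   = 0.0000 + 0.0263 + 0.1053 + 0.0263
Sum = 0.158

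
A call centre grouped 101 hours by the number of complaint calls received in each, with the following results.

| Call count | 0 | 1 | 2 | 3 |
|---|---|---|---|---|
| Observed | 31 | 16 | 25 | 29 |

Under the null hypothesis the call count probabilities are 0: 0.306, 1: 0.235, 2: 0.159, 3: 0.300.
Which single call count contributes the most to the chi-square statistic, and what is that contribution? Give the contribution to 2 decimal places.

Expected counts E_i = n·p_i: 101×0.306 = 30.906, 101×0.235 = 23.735, 101×0.159 = 16.059, 101×0.300 = 30.3.
0: (31 − 30.906)²/30.906 = 0.008836/30.906 = 0.000
1: (16 − 23.735)²/23.735 = 59.830225/23.735 = 2.521
2: (25 − 16.059)²/16.059 = 79.941481/16.059 = 4.978
3: (29 − 30.3)²/30.3 = 1.69/30.3 = 0.056
The largest term is for 2: 4.98.

2, 4.98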